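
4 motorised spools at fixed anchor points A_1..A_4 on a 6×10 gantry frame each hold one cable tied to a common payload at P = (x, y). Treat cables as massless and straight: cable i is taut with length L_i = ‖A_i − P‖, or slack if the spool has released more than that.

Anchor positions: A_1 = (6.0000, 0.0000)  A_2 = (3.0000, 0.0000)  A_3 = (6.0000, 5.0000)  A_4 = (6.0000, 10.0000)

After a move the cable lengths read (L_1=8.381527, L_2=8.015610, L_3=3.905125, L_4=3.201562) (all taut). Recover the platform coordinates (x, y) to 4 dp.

(3.5000, 8.0000)

circle eqns → linear via eq_j − eq_1; set c_j = A_j·A_j − L_j²
c_1 = 36.0000+0.0000−70.2500 = -34.2500
6.0000·x + 0.0000·y = c_1−c_2 = 21.0000
0.0000·x − 10.0000·y = c_1−c_3 = -80.0000
0.0000·x − 20.0000·y = c_1−c_4 = -160.0000
solve first two rows → x=3.5000, y=8.0000
check cable 4: ‖A_4−P‖² = 10.2500 ≈ L_4² = 10.2500 ✓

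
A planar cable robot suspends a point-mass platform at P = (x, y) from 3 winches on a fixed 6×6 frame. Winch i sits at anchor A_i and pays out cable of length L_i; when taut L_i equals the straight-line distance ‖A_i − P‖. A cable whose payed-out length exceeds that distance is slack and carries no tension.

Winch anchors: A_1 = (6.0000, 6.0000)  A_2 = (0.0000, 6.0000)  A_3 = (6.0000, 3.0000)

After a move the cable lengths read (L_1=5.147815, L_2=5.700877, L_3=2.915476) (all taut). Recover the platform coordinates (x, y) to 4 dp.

(3.5000, 1.5000)

each cable: (A_i−P)·(A_i−P) = L_i²; let q_i = ‖A_i‖²−L_i²
q_1 = 36.0000+36.0000−26.5000 = 45.5000
row 1: 12.0000x + 0.0000y = 42.0000  (q_2=3.5000)
row 2: 0.0000x + 6.0000y = 9.0000  (q_3=36.5000)
Cramer on rows 1–2 → x = 3.5000, y = 1.5000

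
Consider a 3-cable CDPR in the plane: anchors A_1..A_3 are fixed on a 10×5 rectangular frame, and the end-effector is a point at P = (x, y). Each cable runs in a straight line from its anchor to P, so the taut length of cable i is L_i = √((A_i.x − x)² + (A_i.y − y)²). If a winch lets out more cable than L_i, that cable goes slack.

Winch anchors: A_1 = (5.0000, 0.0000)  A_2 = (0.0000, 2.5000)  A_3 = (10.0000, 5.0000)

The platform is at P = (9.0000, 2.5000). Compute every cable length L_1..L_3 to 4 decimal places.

L_1 = √((5.0000−9.0000)² + (0.0000−2.5000)²) = 4.7170
L_2 = √((0.0000−9.0000)² + (2.5000−2.5000)²) = 9.0000
L_3 = √((10.0000−9.0000)² + (5.0000−2.5000)²) = 2.6926

(4.7170, 9.0000, 2.6926)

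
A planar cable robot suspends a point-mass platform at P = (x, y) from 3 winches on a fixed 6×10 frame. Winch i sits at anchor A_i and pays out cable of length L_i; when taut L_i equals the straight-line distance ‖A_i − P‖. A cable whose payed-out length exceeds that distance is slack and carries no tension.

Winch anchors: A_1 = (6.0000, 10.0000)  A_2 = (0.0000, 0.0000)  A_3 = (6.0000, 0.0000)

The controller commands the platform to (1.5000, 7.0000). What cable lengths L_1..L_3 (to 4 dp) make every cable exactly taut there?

(5.4083, 7.1589, 8.3217)

L_1: Δ = A_1−P = (4.5000, 3.0000) → ‖Δ‖ = √29.2500 = 5.4083
L_2: Δ = A_2−P = (-1.5000, -7.0000) → ‖Δ‖ = √51.2500 = 7.1589
L_3: Δ = A_3−P = (4.5000, -7.0000) → ‖Δ‖ = √69.2500 = 8.3217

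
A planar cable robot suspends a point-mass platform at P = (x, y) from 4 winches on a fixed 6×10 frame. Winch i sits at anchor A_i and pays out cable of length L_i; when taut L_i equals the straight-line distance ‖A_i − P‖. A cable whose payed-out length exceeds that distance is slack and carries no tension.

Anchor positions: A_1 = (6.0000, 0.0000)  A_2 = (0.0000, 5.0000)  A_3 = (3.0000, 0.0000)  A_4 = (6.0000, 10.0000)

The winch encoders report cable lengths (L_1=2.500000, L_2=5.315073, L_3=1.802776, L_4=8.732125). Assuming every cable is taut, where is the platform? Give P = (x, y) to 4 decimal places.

circle eqns → linear via eq_j − eq_1; set k_j = A_j·A_j − L_j²
k_1 = 36.0000+0.0000−6.2500 = 29.7500
12.0000·x − 10.0000·y = k_1−k_2 = 33.0000
6.0000·x + 0.0000·y = k_1−k_3 = 24.0000
0.0000·x − 20.0000·y = k_1−k_4 = -30.0000
solve first two rows → x=4.0000, y=1.5000
check cable 4: ‖A_4−P‖² = 76.2500 ≈ L_4² = 76.2500 ✓

(4.0000, 1.5000)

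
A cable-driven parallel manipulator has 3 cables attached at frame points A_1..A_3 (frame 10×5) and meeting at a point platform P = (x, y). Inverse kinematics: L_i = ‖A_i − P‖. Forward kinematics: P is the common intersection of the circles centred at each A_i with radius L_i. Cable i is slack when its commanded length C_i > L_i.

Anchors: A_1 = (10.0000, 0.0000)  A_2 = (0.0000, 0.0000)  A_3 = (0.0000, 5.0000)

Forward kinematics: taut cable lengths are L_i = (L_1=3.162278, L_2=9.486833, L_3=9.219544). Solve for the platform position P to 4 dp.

circle eqns → linear via eq_j − eq_1; set q_j = A_j·A_j − L_j²
q_1 = 100.0000+0.0000−10.0000 = 90.0000
20.0000·x + 0.0000·y = q_1−q_2 = 180.0000
20.0000·x − 10.0000·y = q_1−q_3 = 150.0000
solve first two rows → x=9.0000, y=3.0000

(9.0000, 3.0000)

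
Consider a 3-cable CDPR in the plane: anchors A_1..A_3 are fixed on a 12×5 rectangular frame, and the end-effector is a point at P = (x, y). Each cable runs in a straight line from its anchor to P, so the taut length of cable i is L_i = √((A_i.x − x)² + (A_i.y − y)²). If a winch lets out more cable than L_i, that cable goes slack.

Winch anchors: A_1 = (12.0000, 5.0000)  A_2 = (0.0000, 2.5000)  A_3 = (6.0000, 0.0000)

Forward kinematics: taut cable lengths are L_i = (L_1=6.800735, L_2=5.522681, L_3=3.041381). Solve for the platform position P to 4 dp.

(5.5000, 3.0000)

each cable: (A_i−P)·(A_i−P) = L_i²; let k_i = ‖A_i‖²−L_i²
k_1 = 144.0000+25.0000−46.2500 = 122.7500
row 1: 24.0000x + 5.0000y = 147.0000  (k_2=-24.2500)
row 2: 12.0000x + 10.0000y = 96.0000  (k_3=26.7500)
Cramer on rows 1–2 → x = 5.5000, y = 3.0000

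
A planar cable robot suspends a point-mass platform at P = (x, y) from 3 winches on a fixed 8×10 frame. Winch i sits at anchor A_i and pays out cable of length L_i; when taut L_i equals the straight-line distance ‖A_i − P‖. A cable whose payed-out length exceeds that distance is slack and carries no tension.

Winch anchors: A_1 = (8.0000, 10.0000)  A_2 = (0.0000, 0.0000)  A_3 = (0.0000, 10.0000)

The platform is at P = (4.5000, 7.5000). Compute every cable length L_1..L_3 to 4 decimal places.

(4.3012, 8.7464, 5.1478)

cable 1: Δx=3.5000, Δy=2.5000; L_1 = √(Δx²+Δy²) = 4.3012
cable 2: Δx=-4.5000, Δy=-7.5000; L_2 = √(Δx²+Δy²) = 8.7464
cable 3: Δx=-4.5000, Δy=2.5000; L_3 = √(Δx²+Δy²) = 5.1478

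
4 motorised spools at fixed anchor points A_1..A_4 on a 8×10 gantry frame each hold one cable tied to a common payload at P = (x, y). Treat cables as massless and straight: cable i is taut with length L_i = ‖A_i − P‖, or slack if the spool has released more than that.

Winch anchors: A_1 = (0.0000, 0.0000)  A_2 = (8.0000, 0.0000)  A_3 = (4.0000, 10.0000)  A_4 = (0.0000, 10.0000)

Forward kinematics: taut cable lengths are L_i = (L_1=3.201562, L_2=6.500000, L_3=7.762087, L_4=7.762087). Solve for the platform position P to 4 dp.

expand ‖A_i−P‖²=L_i² and subtract eq 1 (k_i ≔ ‖A_i‖²−L_i²)
k_1 = 0.0000+0.0000−10.2500 = -10.2500
eq1−eq2 → [-16.0000  0.0000]·P = -32.0000
eq1−eq3 → [-8.0000  -20.0000]·P = -66.0000
eq1−eq4 → [0.0000  -20.0000]·P = -50.0000
2×2 solve → P = (2.0000, 2.5000)
check cable 4: ‖A_4−P‖² = 60.2500 ≈ L_4² = 60.2500 ✓

(2.0000, 2.5000)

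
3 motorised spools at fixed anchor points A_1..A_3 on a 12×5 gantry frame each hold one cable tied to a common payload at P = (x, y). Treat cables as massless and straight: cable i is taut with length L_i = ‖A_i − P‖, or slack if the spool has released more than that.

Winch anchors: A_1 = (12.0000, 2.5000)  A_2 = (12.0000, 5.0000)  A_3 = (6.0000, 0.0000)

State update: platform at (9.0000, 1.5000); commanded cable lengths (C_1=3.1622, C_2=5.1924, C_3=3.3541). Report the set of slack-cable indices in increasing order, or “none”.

2

cable 1: L_1 = ‖A_1−P‖ = 3.1623;  C_1 = 3.1622 → taut
cable 2: L_2 = ‖A_2−P‖ = 4.6098;  C_2 = 5.1924 → slack
cable 3: L_3 = ‖A_3−P‖ = 3.3541;  C_3 = 3.3541 → taut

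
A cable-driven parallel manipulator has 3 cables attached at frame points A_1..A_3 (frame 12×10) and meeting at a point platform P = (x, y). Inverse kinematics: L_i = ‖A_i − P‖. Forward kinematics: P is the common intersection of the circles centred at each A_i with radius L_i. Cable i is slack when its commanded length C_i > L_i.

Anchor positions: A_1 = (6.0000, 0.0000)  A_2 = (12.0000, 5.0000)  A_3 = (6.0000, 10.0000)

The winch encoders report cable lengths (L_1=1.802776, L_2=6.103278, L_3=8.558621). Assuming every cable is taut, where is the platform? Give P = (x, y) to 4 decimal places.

each cable: (A_i−P)·(A_i−P) = L_i²; let c_i = ‖A_i‖²−L_i²
c_1 = 36.0000+0.0000−3.2500 = 32.7500
row 1: -12.0000x − 10.0000y = -99.0000  (c_2=131.7500)
row 2: 0.0000x − 20.0000y = -30.0000  (c_3=62.7500)
Cramer on rows 1–2 → x = 7.0000, y = 1.5000

(7.0000, 1.5000)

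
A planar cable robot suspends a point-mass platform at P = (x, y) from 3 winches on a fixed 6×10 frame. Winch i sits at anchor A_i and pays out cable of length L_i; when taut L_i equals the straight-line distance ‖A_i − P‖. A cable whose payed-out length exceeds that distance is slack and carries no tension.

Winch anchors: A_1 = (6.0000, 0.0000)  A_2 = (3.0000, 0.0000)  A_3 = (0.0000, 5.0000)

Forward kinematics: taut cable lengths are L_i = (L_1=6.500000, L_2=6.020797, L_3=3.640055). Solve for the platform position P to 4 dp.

(3.5000, 6.0000)

expand ‖A_i−P‖²=L_i² and subtract eq 1 (k_i ≔ ‖A_i‖²−L_i²)
k_1 = 36.0000+0.0000−42.2500 = -6.2500
eq1−eq2 → [6.0000  0.0000]·P = 21.0000
eq1−eq3 → [12.0000  -10.0000]·P = -18.0000
2×2 solve → P = (3.5000, 6.0000)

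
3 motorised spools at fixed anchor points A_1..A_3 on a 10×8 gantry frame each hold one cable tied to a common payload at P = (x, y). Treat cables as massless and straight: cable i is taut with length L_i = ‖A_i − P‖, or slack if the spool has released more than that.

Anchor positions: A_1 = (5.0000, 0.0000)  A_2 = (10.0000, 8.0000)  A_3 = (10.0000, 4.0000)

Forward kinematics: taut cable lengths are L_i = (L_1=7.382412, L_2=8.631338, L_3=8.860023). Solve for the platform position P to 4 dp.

expand ‖A_i−P‖²=L_i² and subtract eq 1 (q_i ≔ ‖A_i‖²−L_i²)
q_1 = 25.0000+0.0000−54.5000 = -29.5000
eq1−eq2 → [-10.0000  -16.0000]·P = -119.0000
eq1−eq3 → [-10.0000  -8.0000]·P = -67.0000
2×2 solve → P = (1.5000, 6.5000)

(1.5000, 6.5000)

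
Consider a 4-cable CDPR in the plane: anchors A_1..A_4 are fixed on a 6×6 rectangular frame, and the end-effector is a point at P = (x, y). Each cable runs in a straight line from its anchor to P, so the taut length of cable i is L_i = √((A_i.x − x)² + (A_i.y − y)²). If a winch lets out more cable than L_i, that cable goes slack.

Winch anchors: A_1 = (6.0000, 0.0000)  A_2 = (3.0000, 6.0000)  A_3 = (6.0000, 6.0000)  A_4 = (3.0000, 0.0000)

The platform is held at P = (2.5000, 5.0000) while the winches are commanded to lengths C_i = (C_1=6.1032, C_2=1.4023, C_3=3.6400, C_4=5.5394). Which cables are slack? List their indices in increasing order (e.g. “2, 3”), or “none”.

i=1: geometric 6.1033 vs commanded 6.1032 ⇒ taut
i=2: geometric 1.1180 vs commanded 1.4023 ⇒ slack
i=3: geometric 3.6401 vs commanded 3.6400 ⇒ taut
i=4: geometric 5.0249 vs commanded 5.5394 ⇒ slack

2, 4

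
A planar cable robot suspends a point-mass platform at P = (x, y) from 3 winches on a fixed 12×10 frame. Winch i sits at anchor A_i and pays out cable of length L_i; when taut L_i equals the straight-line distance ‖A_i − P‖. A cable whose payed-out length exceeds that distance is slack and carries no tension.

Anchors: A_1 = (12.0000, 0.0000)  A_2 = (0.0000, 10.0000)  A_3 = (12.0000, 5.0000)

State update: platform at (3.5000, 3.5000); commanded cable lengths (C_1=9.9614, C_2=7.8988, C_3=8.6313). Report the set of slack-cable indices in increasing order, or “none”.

i=1: geometric 9.1924 vs commanded 9.9614 ⇒ slack
i=2: geometric 7.3824 vs commanded 7.8988 ⇒ slack
i=3: geometric 8.6313 vs commanded 8.6313 ⇒ taut

1, 2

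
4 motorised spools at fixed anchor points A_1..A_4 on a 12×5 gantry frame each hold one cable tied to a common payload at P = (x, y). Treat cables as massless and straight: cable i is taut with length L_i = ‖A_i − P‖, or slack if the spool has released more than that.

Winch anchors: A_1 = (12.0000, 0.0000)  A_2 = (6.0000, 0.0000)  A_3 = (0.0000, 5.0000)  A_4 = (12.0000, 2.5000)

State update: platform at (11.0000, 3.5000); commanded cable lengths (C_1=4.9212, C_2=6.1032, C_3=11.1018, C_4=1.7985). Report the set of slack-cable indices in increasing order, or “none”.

i=1: geometric 3.6401 vs commanded 4.9212 ⇒ slack
i=2: geometric 6.1033 vs commanded 6.1032 ⇒ taut
i=3: geometric 11.1018 vs commanded 11.1018 ⇒ taut
i=4: geometric 1.4142 vs commanded 1.7985 ⇒ slack

1, 4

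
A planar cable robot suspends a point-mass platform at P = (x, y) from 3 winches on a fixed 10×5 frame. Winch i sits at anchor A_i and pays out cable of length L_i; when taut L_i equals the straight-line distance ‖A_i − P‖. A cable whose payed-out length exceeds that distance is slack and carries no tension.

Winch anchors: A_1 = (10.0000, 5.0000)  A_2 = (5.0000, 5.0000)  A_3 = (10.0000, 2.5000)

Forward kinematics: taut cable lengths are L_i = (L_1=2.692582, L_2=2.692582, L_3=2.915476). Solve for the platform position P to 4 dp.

(7.5000, 4.0000)

circle eqns → linear via eq_j − eq_1; set q_j = A_j·A_j − L_j²
q_1 = 100.0000+25.0000−7.2500 = 117.7500
10.0000·x + 0.0000·y = q_1−q_2 = 75.0000
0.0000·x + 5.0000·y = q_1−q_3 = 20.0000
solve first two rows → x=7.5000, y=4.0000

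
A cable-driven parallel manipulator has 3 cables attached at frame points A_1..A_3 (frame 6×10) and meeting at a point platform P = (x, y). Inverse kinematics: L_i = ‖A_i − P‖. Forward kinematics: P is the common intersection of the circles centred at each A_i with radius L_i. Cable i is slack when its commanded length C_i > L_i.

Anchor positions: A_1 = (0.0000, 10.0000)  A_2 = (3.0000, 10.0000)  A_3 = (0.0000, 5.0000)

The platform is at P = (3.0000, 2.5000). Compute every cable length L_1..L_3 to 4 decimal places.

(8.0777, 7.5000, 3.9051)

L_1: Δ = A_1−P = (-3.0000, 7.5000) → ‖Δ‖ = √65.2500 = 8.0777
L_2: Δ = A_2−P = (0.0000, 7.5000) → ‖Δ‖ = √56.2500 = 7.5000
L_3: Δ = A_3−P = (-3.0000, 2.5000) → ‖Δ‖ = √15.2500 = 3.9051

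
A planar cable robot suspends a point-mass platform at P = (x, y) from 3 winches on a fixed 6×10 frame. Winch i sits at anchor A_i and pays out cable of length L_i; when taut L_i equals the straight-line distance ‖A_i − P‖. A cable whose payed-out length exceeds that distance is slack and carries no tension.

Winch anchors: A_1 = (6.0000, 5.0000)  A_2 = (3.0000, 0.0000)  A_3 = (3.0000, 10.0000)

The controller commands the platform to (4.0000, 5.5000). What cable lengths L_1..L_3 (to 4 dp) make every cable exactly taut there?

(2.0616, 5.5902, 4.6098)

L_1: Δ = A_1−P = (2.0000, -0.5000) → ‖Δ‖ = √4.2500 = 2.0616
L_2: Δ = A_2−P = (-1.0000, -5.5000) → ‖Δ‖ = √31.2500 = 5.5902
L_3: Δ = A_3−P = (-1.0000, 4.5000) → ‖Δ‖ = √21.2500 = 4.6098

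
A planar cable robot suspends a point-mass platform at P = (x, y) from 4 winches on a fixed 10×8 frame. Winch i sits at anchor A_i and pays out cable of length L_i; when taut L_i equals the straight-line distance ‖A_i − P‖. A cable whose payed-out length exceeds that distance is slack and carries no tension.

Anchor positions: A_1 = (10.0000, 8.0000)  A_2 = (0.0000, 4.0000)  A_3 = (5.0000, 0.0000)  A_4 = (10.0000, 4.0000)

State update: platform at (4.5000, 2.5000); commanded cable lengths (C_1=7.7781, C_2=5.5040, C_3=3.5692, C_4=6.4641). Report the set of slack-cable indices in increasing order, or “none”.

2, 3, 4

cable 1: √((5.5000)²+(5.5000)²)=7.7782, C_1=7.7781: taut
cable 2: √((-4.5000)²+(1.5000)²)=4.7434, C_2=5.5040: slack
cable 3: √((0.5000)²+(-2.5000)²)=2.5495, C_3=3.5692: slack
cable 4: √((5.5000)²+(1.5000)²)=5.7009, C_4=6.4641: slack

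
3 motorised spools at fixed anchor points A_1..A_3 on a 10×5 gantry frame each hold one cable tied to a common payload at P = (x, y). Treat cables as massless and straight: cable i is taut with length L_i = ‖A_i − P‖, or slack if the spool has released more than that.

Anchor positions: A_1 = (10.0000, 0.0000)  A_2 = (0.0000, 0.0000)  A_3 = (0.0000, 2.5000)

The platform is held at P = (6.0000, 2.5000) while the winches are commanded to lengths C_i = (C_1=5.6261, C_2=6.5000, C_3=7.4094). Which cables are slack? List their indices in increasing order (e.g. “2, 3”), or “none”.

1, 3

i=1: geometric 4.7170 vs commanded 5.6261 ⇒ slack
i=2: geometric 6.5000 vs commanded 6.5000 ⇒ taut
i=3: geometric 6.0000 vs commanded 7.4094 ⇒ slack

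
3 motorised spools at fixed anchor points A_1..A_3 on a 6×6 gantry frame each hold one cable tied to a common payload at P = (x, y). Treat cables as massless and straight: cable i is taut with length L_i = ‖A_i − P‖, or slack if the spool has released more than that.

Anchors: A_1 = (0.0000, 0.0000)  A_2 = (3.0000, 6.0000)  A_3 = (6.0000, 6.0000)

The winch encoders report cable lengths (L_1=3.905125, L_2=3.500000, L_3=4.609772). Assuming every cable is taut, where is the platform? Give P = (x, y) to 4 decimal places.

(3.0000, 2.5000)

expand ‖A_i−P‖²=L_i² and subtract eq 1 (c_i ≔ ‖A_i‖²−L_i²)
c_1 = 0.0000+0.0000−15.2500 = -15.2500
eq1−eq2 → [-6.0000  -12.0000]·P = -48.0000
eq1−eq3 → [-12.0000  -12.0000]·P = -66.0000
2×2 solve → P = (3.0000, 2.5000)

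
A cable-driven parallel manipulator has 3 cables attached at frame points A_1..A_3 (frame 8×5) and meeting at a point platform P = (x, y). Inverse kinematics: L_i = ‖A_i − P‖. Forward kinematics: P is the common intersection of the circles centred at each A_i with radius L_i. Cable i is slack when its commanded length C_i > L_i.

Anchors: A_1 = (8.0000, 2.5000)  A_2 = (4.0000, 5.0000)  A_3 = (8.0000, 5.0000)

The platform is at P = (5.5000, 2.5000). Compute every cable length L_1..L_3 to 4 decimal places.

(2.5000, 2.9155, 3.5355)

L_1: Δ = A_1−P = (2.5000, 0.0000) → ‖Δ‖ = √6.2500 = 2.5000
L_2: Δ = A_2−P = (-1.5000, 2.5000) → ‖Δ‖ = √8.5000 = 2.9155
L_3: Δ = A_3−P = (2.5000, 2.5000) → ‖Δ‖ = √12.5000 = 3.5355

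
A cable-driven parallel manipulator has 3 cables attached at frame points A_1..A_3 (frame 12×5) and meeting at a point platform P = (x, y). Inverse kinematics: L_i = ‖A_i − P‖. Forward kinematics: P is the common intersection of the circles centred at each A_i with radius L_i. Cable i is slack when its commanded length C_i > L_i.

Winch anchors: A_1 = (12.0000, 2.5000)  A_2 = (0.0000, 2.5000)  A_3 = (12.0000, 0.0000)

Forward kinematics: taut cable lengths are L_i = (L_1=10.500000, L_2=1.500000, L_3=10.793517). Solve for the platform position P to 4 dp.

(1.5000, 2.5000)

circle eqns → linear via eq_j − eq_1; set k_j = A_j·A_j − L_j²
k_1 = 144.0000+6.2500−110.2500 = 40.0000
24.0000·x + 0.0000·y = k_1−k_2 = 36.0000
0.0000·x + 5.0000·y = k_1−k_3 = 12.5000
solve first two rows → x=1.5000, y=2.5000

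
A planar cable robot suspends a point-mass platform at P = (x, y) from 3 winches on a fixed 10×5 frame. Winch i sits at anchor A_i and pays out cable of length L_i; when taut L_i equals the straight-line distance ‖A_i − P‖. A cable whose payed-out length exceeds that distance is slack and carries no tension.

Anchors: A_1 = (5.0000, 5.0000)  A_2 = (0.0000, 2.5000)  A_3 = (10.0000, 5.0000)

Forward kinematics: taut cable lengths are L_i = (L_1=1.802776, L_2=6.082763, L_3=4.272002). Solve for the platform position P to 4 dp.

(6.0000, 3.5000)

expand ‖A_i−P‖²=L_i² and subtract eq 1 (c_i ≔ ‖A_i‖²−L_i²)
c_1 = 25.0000+25.0000−3.2500 = 46.7500
eq1−eq2 → [10.0000  5.0000]·P = 77.5000
eq1−eq3 → [-10.0000  0.0000]·P = -60.0000
2×2 solve → P = (6.0000, 3.5000)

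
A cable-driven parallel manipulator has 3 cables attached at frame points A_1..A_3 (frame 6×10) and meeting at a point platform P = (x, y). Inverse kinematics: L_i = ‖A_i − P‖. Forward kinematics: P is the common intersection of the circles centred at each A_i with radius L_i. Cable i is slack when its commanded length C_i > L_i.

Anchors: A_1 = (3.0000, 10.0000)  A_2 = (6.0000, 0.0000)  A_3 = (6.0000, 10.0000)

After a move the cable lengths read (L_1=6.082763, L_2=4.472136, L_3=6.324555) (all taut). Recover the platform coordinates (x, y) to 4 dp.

expand ‖A_i−P‖²=L_i² and subtract eq 1 (k_i ≔ ‖A_i‖²−L_i²)
k_1 = 9.0000+100.0000−37.0000 = 72.0000
eq1−eq2 → [-6.0000  20.0000]·P = 56.0000
eq1−eq3 → [-6.0000  0.0000]·P = -24.0000
2×2 solve → P = (4.0000, 4.0000)

(4.0000, 4.0000)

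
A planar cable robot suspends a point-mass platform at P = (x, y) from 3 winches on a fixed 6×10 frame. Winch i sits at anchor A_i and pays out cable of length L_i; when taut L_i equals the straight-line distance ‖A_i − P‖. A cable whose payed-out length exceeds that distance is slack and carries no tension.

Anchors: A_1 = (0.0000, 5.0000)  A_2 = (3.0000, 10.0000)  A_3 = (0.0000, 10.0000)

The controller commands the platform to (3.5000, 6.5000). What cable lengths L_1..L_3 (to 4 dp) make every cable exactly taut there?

(3.8079, 3.5355, 4.9497)

L_1: Δ = A_1−P = (-3.5000, -1.5000) → ‖Δ‖ = √14.5000 = 3.8079
L_2: Δ = A_2−P = (-0.5000, 3.5000) → ‖Δ‖ = √12.5000 = 3.5355
L_3: Δ = A_3−P = (-3.5000, 3.5000) → ‖Δ‖ = √24.5000 = 4.9497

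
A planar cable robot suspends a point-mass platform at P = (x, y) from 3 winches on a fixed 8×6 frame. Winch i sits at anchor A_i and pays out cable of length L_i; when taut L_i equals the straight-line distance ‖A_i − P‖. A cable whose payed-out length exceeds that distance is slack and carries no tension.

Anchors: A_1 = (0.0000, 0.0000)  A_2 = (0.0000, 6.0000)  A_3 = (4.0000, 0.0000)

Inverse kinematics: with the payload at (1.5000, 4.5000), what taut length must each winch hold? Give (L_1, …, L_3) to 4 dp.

(4.7434, 2.1213, 5.1478)

cable 1: Δx=-1.5000, Δy=-4.5000; L_1 = √(Δx²+Δy²) = 4.7434
cable 2: Δx=-1.5000, Δy=1.5000; L_2 = √(Δx²+Δy²) = 2.1213
cable 3: Δx=2.5000, Δy=-4.5000; L_3 = √(Δx²+Δy²) = 5.1478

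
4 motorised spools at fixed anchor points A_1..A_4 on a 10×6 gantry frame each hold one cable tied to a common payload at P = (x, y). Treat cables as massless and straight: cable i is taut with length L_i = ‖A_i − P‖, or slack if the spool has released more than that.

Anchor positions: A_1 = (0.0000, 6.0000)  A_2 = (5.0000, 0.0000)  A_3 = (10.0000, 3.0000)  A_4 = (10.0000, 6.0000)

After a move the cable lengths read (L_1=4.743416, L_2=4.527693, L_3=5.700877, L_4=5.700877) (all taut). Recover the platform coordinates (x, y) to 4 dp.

(4.5000, 4.5000)

circle eqns → linear via eq_j − eq_1; set q_j = A_j·A_j − L_j²
q_1 = 0.0000+36.0000−22.5000 = 13.5000
-10.0000·x + 12.0000·y = q_1−q_2 = 9.0000
-20.0000·x + 6.0000·y = q_1−q_3 = -63.0000
-20.0000·x + 0.0000·y = q_1−q_4 = -90.0000
solve first two rows → x=4.5000, y=4.5000
check cable 4: ‖A_4−P‖² = 32.5000 ≈ L_4² = 32.5000 ✓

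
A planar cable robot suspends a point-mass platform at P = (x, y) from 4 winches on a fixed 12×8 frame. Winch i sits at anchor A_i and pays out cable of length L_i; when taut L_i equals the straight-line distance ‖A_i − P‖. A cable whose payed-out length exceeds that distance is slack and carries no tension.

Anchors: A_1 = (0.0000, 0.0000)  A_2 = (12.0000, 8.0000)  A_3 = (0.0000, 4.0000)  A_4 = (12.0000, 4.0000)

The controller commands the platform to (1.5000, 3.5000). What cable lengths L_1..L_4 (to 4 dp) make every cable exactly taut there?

(3.8079, 11.4237, 1.5811, 10.5119)

L_1 = √((0.0000−1.5000)² + (0.0000−3.5000)²) = 3.8079
L_2 = √((12.0000−1.5000)² + (8.0000−3.5000)²) = 11.4237
L_3 = √((0.0000−1.5000)² + (4.0000−3.5000)²) = 1.5811
L_4 = √((12.0000−1.5000)² + (4.0000−3.5000)²) = 10.5119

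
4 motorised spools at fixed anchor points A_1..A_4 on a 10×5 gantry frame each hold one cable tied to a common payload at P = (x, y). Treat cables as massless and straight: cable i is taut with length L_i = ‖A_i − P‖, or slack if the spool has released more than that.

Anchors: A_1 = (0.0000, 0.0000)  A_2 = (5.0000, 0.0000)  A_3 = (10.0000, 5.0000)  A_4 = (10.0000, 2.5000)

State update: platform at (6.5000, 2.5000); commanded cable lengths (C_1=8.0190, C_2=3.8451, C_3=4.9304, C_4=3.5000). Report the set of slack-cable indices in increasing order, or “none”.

1, 2, 3

cable 1: √((-6.5000)²+(-2.5000)²)=6.9642, C_1=8.0190: slack
cable 2: √((-1.5000)²+(-2.5000)²)=2.9155, C_2=3.8451: slack
cable 3: √((3.5000)²+(2.5000)²)=4.3012, C_3=4.9304: slack
cable 4: √((3.5000)²+(0.0000)²)=3.5000, C_4=3.5000: taut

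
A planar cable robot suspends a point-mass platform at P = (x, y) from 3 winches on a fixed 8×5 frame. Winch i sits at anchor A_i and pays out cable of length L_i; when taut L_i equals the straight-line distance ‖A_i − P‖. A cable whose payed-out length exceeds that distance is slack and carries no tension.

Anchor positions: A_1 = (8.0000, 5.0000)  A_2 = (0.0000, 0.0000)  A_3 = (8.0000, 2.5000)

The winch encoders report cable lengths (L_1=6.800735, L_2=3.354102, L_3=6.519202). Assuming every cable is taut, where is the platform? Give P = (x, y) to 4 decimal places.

(1.5000, 3.0000)

circle eqns → linear via eq_j − eq_1; set c_j = A_j·A_j − L_j²
c_1 = 64.0000+25.0000−46.2500 = 42.7500
16.0000·x + 10.0000·y = c_1−c_2 = 54.0000
0.0000·x + 5.0000·y = c_1−c_3 = 15.0000
solve first two rows → x=1.5000, y=3.0000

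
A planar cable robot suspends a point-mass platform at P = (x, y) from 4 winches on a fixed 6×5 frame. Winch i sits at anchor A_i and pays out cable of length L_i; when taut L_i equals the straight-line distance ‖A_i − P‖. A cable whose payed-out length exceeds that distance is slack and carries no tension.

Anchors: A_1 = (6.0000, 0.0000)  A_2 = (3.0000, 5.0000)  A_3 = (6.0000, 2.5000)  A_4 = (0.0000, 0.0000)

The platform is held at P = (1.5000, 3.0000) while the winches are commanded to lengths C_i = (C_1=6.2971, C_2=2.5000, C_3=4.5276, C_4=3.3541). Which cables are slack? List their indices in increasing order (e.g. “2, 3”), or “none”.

i=1: geometric 5.4083 vs commanded 6.2971 ⇒ slack
i=2: geometric 2.5000 vs commanded 2.5000 ⇒ taut
i=3: geometric 4.5277 vs commanded 4.5276 ⇒ taut
i=4: geometric 3.3541 vs commanded 3.3541 ⇒ taut

1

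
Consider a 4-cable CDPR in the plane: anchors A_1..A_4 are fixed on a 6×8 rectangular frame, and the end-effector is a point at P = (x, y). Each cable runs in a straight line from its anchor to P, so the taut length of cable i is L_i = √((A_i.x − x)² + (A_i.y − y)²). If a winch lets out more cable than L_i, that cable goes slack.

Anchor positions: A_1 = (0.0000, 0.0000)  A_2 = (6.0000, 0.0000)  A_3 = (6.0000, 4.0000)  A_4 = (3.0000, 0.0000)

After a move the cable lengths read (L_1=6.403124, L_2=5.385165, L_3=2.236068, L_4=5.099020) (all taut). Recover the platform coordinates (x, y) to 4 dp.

each cable: (A_i−P)·(A_i−P) = L_i²; let k_i = ‖A_i‖²−L_i²
k_1 = 0.0000+0.0000−41.0000 = -41.0000
row 1: -12.0000x + 0.0000y = -48.0000  (k_2=7.0000)
row 2: -12.0000x − 8.0000y = -88.0000  (k_3=47.0000)
row 3: -6.0000x + 0.0000y = -24.0000  (k_4=-17.0000)
Cramer on rows 1–2 → x = 4.0000, y = 5.0000
check cable 4: ‖A_4−P‖² = 26.0000 ≈ L_4² = 26.0000 ✓

(4.0000, 5.0000)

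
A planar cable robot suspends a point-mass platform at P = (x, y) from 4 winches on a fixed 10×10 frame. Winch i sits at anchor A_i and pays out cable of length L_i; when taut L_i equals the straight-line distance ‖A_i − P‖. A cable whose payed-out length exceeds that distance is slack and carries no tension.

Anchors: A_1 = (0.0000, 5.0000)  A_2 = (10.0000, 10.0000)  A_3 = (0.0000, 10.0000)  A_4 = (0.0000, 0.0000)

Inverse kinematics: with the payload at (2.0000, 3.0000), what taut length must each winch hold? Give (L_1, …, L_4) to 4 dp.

L_1 = √((0.0000−2.0000)² + (5.0000−3.0000)²) = 2.8284
L_2 = √((10.0000−2.0000)² + (10.0000−3.0000)²) = 10.6301
L_3 = √((0.0000−2.0000)² + (10.0000−3.0000)²) = 7.2801
L_4 = √((0.0000−2.0000)² + (0.0000−3.0000)²) = 3.6056

(2.8284, 10.6301, 7.2801, 3.6056)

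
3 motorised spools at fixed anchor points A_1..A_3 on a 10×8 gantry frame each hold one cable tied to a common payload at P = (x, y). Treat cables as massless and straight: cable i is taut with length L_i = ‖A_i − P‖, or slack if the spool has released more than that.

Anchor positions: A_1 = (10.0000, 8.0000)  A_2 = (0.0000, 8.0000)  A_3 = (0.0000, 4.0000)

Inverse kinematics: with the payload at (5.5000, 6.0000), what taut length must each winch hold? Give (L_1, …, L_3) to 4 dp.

L_1: Δ = A_1−P = (4.5000, 2.0000) → ‖Δ‖ = √24.2500 = 4.9244
L_2: Δ = A_2−P = (-5.5000, 2.0000) → ‖Δ‖ = √34.2500 = 5.8523
L_3: Δ = A_3−P = (-5.5000, -2.0000) → ‖Δ‖ = √34.2500 = 5.8523

(4.9244, 5.8523, 5.8523)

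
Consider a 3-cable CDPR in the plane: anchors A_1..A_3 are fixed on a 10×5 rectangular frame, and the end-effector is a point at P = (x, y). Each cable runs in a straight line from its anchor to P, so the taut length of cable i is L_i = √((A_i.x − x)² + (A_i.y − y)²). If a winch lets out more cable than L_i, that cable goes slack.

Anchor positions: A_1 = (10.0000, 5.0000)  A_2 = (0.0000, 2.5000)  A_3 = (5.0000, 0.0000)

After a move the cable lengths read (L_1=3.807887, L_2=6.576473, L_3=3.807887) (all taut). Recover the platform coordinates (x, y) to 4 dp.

(6.5000, 3.5000)

circle eqns → linear via eq_j − eq_1; set q_j = A_j·A_j − L_j²
q_1 = 100.0000+25.0000−14.5000 = 110.5000
20.0000·x + 5.0000·y = q_1−q_2 = 147.5000
10.0000·x + 10.0000·y = q_1−q_3 = 100.0000
solve first two rows → x=6.5000, y=3.5000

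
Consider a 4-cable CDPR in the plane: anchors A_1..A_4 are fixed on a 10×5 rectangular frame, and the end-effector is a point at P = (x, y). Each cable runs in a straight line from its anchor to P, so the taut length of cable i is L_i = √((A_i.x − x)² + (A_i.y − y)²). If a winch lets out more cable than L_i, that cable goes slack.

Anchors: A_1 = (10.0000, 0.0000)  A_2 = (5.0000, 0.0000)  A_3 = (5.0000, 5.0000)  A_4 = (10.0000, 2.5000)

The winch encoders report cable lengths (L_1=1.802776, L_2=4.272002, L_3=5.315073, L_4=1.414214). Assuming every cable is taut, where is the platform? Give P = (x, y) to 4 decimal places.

circle eqns → linear via eq_j − eq_1; set k_j = A_j·A_j − L_j²
k_1 = 100.0000+0.0000−3.2500 = 96.7500
10.0000·x + 0.0000·y = k_1−k_2 = 90.0000
10.0000·x − 10.0000·y = k_1−k_3 = 75.0000
0.0000·x − 5.0000·y = k_1−k_4 = -7.5000
solve first two rows → x=9.0000, y=1.5000
check cable 4: ‖A_4−P‖² = 2.0000 ≈ L_4² = 2.0000 ✓

(9.0000, 1.5000)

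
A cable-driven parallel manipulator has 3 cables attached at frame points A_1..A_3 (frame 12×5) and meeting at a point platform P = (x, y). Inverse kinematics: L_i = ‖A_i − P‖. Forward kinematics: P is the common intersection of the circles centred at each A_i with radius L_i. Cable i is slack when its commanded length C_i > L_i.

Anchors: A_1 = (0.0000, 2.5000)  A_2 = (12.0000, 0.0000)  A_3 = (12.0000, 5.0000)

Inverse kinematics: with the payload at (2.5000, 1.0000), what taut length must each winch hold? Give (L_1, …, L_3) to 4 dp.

cable 1: Δx=-2.5000, Δy=1.5000; L_1 = √(Δx²+Δy²) = 2.9155
cable 2: Δx=9.5000, Δy=-1.0000; L_2 = √(Δx²+Δy²) = 9.5525
cable 3: Δx=9.5000, Δy=4.0000; L_3 = √(Δx²+Δy²) = 10.3078

(2.9155, 9.5525, 10.3078)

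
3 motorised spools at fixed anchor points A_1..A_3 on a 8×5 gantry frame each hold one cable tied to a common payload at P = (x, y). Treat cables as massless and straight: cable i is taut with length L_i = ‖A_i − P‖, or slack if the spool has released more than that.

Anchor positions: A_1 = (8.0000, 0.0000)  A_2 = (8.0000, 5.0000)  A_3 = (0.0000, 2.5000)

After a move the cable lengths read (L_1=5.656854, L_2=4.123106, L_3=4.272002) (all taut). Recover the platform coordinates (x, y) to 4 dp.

expand ‖A_i−P‖²=L_i² and subtract eq 1 (k_i ≔ ‖A_i‖²−L_i²)
k_1 = 64.0000+0.0000−32.0000 = 32.0000
eq1−eq2 → [0.0000  -10.0000]·P = -40.0000
eq1−eq3 → [16.0000  -5.0000]·P = 44.0000
2×2 solve → P = (4.0000, 4.0000)

(4.0000, 4.0000)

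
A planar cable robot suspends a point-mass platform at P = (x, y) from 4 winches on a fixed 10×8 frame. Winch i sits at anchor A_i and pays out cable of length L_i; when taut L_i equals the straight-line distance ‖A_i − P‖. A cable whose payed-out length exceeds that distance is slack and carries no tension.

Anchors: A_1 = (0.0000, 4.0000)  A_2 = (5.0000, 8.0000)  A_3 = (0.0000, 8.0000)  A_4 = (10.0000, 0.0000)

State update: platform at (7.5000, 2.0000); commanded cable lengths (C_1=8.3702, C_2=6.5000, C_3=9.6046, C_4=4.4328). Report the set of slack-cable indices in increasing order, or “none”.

1, 4

cable 1: L_1 = ‖A_1−P‖ = 7.7621;  C_1 = 8.3702 → slack
cable 2: L_2 = ‖A_2−P‖ = 6.5000;  C_2 = 6.5000 → taut
cable 3: L_3 = ‖A_3−P‖ = 9.6047;  C_3 = 9.6046 → taut
cable 4: L_4 = ‖A_4−P‖ = 3.2016;  C_4 = 4.4328 → slack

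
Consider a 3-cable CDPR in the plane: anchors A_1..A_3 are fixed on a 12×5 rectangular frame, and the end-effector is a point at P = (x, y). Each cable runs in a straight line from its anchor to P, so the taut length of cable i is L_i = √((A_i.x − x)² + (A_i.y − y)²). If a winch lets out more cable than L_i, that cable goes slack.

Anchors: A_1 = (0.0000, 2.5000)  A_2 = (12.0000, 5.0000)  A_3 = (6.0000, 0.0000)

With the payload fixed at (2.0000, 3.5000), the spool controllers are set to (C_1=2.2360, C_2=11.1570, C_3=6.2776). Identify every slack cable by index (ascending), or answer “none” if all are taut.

cable 1: L_1 = ‖A_1−P‖ = 2.2361;  C_1 = 2.2360 → taut
cable 2: L_2 = ‖A_2−P‖ = 10.1119;  C_2 = 11.1570 → slack
cable 3: L_3 = ‖A_3−P‖ = 5.3151;  C_3 = 6.2776 → slack

2, 3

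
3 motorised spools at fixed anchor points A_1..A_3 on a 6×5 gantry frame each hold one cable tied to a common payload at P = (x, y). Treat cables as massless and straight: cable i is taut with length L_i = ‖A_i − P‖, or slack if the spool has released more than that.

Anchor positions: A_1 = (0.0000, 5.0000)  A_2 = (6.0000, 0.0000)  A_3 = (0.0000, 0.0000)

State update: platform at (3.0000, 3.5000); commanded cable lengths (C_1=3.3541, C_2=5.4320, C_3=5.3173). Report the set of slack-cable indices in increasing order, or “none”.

2, 3

cable 1: √((-3.0000)²+(1.5000)²)=3.3541, C_1=3.3541: taut
cable 2: √((3.0000)²+(-3.5000)²)=4.6098, C_2=5.4320: slack
cable 3: √((-3.0000)²+(-3.5000)²)=4.6098, C_3=5.3173: slack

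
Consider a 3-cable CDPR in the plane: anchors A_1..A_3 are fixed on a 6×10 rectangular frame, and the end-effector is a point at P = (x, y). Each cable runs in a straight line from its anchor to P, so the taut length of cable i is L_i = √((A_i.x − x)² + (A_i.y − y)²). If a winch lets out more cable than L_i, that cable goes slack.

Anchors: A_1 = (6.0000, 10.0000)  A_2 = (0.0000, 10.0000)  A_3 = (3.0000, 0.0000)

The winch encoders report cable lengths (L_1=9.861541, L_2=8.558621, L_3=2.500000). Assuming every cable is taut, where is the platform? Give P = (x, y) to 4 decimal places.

each cable: (A_i−P)·(A_i−P) = L_i²; let q_i = ‖A_i‖²−L_i²
q_1 = 36.0000+100.0000−97.2500 = 38.7500
row 1: 12.0000x + 0.0000y = 12.0000  (q_2=26.7500)
row 2: 6.0000x + 20.0000y = 36.0000  (q_3=2.7500)
Cramer on rows 1–2 → x = 1.0000, y = 1.5000

(1.0000, 1.5000)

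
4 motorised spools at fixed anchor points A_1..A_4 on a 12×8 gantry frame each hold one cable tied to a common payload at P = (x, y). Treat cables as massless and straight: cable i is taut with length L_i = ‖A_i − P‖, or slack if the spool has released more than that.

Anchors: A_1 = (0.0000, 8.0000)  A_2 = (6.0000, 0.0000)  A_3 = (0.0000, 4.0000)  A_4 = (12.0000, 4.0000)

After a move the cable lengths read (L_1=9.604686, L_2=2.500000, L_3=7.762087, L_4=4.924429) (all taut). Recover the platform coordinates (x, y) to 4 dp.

circle eqns → linear via eq_j − eq_1; set k_j = A_j·A_j − L_j²
k_1 = 0.0000+64.0000−92.2500 = -28.2500
-12.0000·x + 16.0000·y = k_1−k_2 = -58.0000
0.0000·x + 8.0000·y = k_1−k_3 = 16.0000
-24.0000·x + 8.0000·y = k_1−k_4 = -164.0000
solve first two rows → x=7.5000, y=2.0000
check cable 4: ‖A_4−P‖² = 24.2500 ≈ L_4² = 24.2500 ✓

(7.5000, 2.0000)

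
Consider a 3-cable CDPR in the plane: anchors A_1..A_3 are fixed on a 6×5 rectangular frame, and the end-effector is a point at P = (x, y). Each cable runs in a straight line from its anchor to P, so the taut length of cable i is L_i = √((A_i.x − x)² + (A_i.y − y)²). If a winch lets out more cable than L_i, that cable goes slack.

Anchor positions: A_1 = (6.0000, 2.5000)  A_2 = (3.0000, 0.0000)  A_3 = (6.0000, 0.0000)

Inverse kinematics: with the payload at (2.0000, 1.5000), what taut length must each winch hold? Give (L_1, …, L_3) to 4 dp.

cable 1: Δx=4.0000, Δy=1.0000; L_1 = √(Δx²+Δy²) = 4.1231
cable 2: Δx=1.0000, Δy=-1.5000; L_2 = √(Δx²+Δy²) = 1.8028
cable 3: Δx=4.0000, Δy=-1.5000; L_3 = √(Δx²+Δy²) = 4.2720

(4.1231, 1.8028, 4.2720)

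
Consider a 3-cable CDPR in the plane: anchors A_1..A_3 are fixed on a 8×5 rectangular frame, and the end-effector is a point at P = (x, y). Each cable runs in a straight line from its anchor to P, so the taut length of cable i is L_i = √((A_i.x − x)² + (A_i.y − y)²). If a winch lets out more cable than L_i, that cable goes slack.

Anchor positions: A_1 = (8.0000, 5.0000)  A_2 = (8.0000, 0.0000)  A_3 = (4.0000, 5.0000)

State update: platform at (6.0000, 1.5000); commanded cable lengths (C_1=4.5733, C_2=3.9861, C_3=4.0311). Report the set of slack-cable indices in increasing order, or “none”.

1, 2

i=1: geometric 4.0311 vs commanded 4.5733 ⇒ slack
i=2: geometric 2.5000 vs commanded 3.9861 ⇒ slack
i=3: geometric 4.0311 vs commanded 4.0311 ⇒ taut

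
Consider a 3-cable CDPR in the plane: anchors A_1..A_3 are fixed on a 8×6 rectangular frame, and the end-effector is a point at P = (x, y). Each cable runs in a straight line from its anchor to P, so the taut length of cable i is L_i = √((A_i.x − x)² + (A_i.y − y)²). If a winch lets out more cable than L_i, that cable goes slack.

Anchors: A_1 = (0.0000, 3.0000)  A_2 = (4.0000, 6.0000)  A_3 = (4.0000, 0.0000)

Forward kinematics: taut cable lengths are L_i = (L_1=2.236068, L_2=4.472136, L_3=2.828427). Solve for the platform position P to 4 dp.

circle eqns → linear via eq_j − eq_1; set c_j = A_j·A_j − L_j²
c_1 = 0.0000+9.0000−5.0000 = 4.0000
-8.0000·x − 6.0000·y = c_1−c_2 = -28.0000
-8.0000·x + 6.0000·y = c_1−c_3 = -4.0000
solve first two rows → x=2.0000, y=2.0000

(2.0000, 2.0000)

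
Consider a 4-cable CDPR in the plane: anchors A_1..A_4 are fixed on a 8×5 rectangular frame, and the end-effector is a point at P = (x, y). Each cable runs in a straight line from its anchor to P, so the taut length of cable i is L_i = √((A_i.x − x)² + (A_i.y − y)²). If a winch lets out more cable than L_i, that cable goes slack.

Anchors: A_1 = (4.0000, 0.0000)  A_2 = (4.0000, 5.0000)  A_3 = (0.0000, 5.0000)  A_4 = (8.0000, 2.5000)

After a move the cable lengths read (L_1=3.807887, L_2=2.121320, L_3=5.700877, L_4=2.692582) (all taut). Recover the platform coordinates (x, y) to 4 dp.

expand ‖A_i−P‖²=L_i² and subtract eq 1 (c_i ≔ ‖A_i‖²−L_i²)
c_1 = 16.0000+0.0000−14.5000 = 1.5000
eq1−eq2 → [0.0000  -10.0000]·P = -35.0000
eq1−eq3 → [8.0000  -10.0000]·P = 9.0000
eq1−eq4 → [-8.0000  -5.0000]·P = -61.5000
2×2 solve → P = (5.5000, 3.5000)
check cable 4: ‖A_4−P‖² = 7.2500 ≈ L_4² = 7.2500 ✓

(5.5000, 3.5000)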